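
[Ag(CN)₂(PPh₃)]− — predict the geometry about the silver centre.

Ligand charges: each cyanide is −1; triphenylphosphine is neutral. With an overall charge of −1 the silver centre must be in the +1 oxidation state.
Group 11 minus oxidation state 1 gives a d¹⁰ configuration.
Coordination number: 3.
Three ligands around a d¹⁰ centre minimise repulsion in a trigonal-planar arrangement.

trigonal planar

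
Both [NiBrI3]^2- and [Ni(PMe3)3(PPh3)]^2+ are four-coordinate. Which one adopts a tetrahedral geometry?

For [NiBrI3]^2-: Each bromide is −1; each iodide is −1; balancing the −2 overall charge requires Ni(II). Ni sits in group 10, so the d-electron count is 10 − 2 = 8. Bromide and iodide are weak-field ligands. With weak-field ligands the CFSE gain from square planar is small, so a 3d d⁸ ion takes the sterically preferred tetrahedral geometry. → tetrahedral.
For [Ni(PMe3)3(PPh3)]^2+: Trimethylphosphine is neutral; triphenylphosphine is neutral; balancing the +2 overall charge requires Ni(II). Ni sits in group 10, so the d-electron count is 10 − 2 = 8. Trimethylphosphine and triphenylphosphine are strong-field ligands (high in the spectrochemical series). A 3d d⁸ ion with strong-field ligands gains enough CFSE to favour square planar over tetrahedral. → square planar.

[NiBrI3]^2-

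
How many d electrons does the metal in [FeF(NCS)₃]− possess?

d5

Ligand charges: each fluoride is −1; each isothiocyanate is −1. With an overall charge of −1 the iron centre must be in the +3 oxidation state.
Iron is a group-8 element; Fe(III) is therefore d⁵.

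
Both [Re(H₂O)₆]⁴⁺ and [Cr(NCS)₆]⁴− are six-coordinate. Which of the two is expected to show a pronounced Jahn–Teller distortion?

[Re(H₂O)₆]⁴⁺: Ligand charges: water is neutral. With an overall charge of +4 the rhenium centre must be in the +4 oxidation state. Re sits in group 7, so the d-electron count is 7 − 4 = 3. The d³ configuration leaves the e_g set evenly filled (or empty) — no strong Jahn–Teller driving force.
[Cr(NCS)₆]⁴−: Each isothiocyanate is −1; balancing the −4 overall charge requires Cr(II). Cr sits in group 6, so the d-electron count is 6 − 2 = 4. Isothiocyanate is a weak-field ligand for a first-row metal, so the complex is high-spin. The t₂g³e_g¹ (high-spin) configuration has an unevenly filled e_g set; the Jahn–Teller theorem predicts a tetragonal distortion (typically axial elongation) to lift the degeneracy.

[Cr(NCS)₆]⁴−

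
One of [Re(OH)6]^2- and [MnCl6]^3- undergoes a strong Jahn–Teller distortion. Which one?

[Re(OH)6]^2-: Ligand charges: each hydroxide is −1. With an overall charge of −2 the rhenium centre must be in the +4 oxidation state. Re sits in group 7, so the d-electron count is 7 − 4 = 3. The d³ configuration leaves the e_g set evenly filled (or empty) — no strong Jahn–Teller driving force.
[MnCl6]^3-: Each chloride is −1; balancing the −3 overall charge requires Mn(III). Manganese is a group-7 element; Mn(III) is therefore d⁴. Chloride is a weak-field ligand for a first-row metal, so the complex is high-spin. The t₂g³e_g¹ (high-spin) configuration has an unevenly filled e_g set; the Jahn–Teller theorem predicts a tetragonal distortion (typically axial elongation) to lift the degeneracy.

[MnCl6]^3-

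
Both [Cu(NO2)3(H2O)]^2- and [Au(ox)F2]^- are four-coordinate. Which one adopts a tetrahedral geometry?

For [Cu(NO2)3(H2O)]^2-: Each nitro (N-bound nitrite) is −1; water is neutral; balancing the −2 overall charge requires Cu(I). Copper is a group-11 element; Cu(I) is therefore d¹⁰. A d¹⁰ ion has no crystal-field stabilisation preference between square planar and tetrahedral, so four ligands adopt the sterically favoured tetrahedral geometry. → tetrahedral.
For [Au(ox)F2]^-: Each oxalate is −2; each fluoride is −1; balancing the −1 overall charge requires Au(III). Gold is a group-11 element; Au(III) is therefore d⁸. A 5d d⁸ ion has a large crystal-field splitting; square planar leaves the high-energy d_{x²−y²} orbital empty and maximises CFSE. → square planar.

[Cu(NO2)3(H2O)]^2-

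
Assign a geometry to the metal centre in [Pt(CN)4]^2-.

Each cyanide is −1; balancing the −2 overall charge requires Pt(II).
Pt sits in group 10, so the d-electron count is 10 − 2 = 8.
Coordination number: 4.
A 5d d⁸ ion has a large crystal-field splitting; square planar leaves the high-energy d_{x²−y²} orbital empty and maximises CFSE.

square planar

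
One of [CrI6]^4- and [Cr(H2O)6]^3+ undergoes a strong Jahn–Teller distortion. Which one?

[CrI6]^4-

[CrI6]^4-: Summing ligand charges against the −4 overall charge gives an oxidation state of +2 for chromium. Chromium is a group-6 element; Cr(II) is therefore d⁴. Iodide is a weak-field ligand for a first-row metal, so the complex is high-spin. The t₂g³e_g¹ (high-spin) configuration has an unevenly filled e_g set; the Jahn–Teller theorem predicts a tetragonal distortion (typically axial elongation) to lift the degeneracy.
[Cr(H2O)6]^3+: Summing ligand charges against the +3 overall charge gives an oxidation state of +3 for chromium. Chromium is a group-6 element; Cr(III) is therefore d³. The d³ configuration leaves the e_g set evenly filled (or empty) — no strong Jahn–Teller driving force.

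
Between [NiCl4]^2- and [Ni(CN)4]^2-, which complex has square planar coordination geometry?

For [NiCl4]^2-: Each chloride is −1; balancing the −2 overall charge requires Ni(II). Nickel is a group-10 element; Ni(II) is therefore d⁸. Chloride is a weak-field ligand. With weak-field ligands the CFSE gain from square planar is small, so a 3d d⁸ ion takes the sterically preferred tetrahedral geometry. → tetrahedral.
For [Ni(CN)4]^2-: Summing ligand charges against the −2 overall charge gives an oxidation state of +2 for nickel. Group 10 minus oxidation state 2 gives a d⁸ configuration. Cyanide is a strong-field ligand (high in the spectrochemical series). A 3d d⁸ ion with strong-field ligands gains enough CFSE to favour square planar over tetrahedral. → square planar.

[Ni(CN)4]^2-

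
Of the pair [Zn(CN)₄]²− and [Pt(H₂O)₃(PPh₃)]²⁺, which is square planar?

For [Zn(CN)₄]²−: Summing ligand charges against the −2 overall charge gives an oxidation state of +2 for zinc. Zn sits in group 12, so the d-electron count is 12 − 2 = 10. A d¹⁰ ion has no crystal-field stabilisation preference between square planar and tetrahedral, so four ligands adopt the sterically favoured tetrahedral geometry. → tetrahedral.
For [Pt(H₂O)₃(PPh₃)]²⁺: Summing ligand charges against the +2 overall charge gives an oxidation state of +2 for platinum. Platinum is a group-10 element; Pt(II) is therefore d⁸. A 5d d⁸ ion has a large crystal-field splitting; square planar leaves the high-energy d_{x²−y²} orbital empty and maximises CFSE. → square planar.

[Pt(H₂O)₃(PPh₃)]²⁺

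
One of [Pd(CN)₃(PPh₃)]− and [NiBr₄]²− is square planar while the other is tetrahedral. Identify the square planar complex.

For [Pd(CN)₃(PPh₃)]−: Ligand charges: each cyanide is −1; triphenylphosphine is neutral. With an overall charge of −1 the palladium centre must be in the +2 oxidation state. Palladium is a group-10 element; Pd(II) is therefore d⁸. A 4d d⁸ ion has a large crystal-field splitting; square planar leaves the high-energy d_{x²−y²} orbital empty and maximises CFSE. → square planar.
For [NiBr₄]²−: Each bromide is −1; balancing the −2 overall charge requires Ni(II). Ni sits in group 10, so the d-electron count is 10 − 2 = 8. Bromide is a weak-field ligand. With weak-field ligands the CFSE gain from square planar is small, so a 3d d⁸ ion takes the sterically preferred tetrahedral geometry. → tetrahedral.

[Pd(CN)₃(PPh₃)]−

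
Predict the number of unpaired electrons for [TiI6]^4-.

Ligand charges: each iodide is −1. With an overall charge of −4 the titanium centre must be in the +2 oxidation state.
Group 4 minus oxidation state 2 gives a d² configuration.
In an octahedral field the d² configuration is t₂g²e_g⁰ (only one arrangement possible), giving 2 unpaired electrons.

2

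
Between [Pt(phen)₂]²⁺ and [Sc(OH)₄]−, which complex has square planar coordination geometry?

For [Pt(phen)₂]²⁺: Summing ligand charges against the +2 overall charge gives an oxidation state of +2 for platinum. Platinum is a group-10 element; Pt(II) is therefore d⁸. A 5d d⁸ ion has a large crystal-field splitting; square planar leaves the high-energy d_{x²−y²} orbital empty and maximises CFSE. → square planar.
For [Sc(OH)₄]−: Ligand charges: each hydroxide is −1. With an overall charge of −1 the scandium centre must be in the +3 oxidation state. Group 3 minus oxidation state 3 gives a d⁰ configuration. A d⁰ ion has no crystal-field stabilisation preference between square planar and tetrahedral, so four ligands adopt the sterically favoured tetrahedral geometry. → tetrahedral.

[Pt(phen)₂]²⁺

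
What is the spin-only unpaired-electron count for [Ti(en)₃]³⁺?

Ligand charges: ethylenediamine is neutral. With an overall charge of +3 the titanium centre must be in the +3 oxidation state.
Ti sits in group 4, so the d-electron count is 4 − 3 = 1.
Counting donor atoms: 3×ethylenediamine (bidentate) → 6 donors. Coordination number = 6.
In an octahedral field the d¹ configuration is t₂g¹e_g⁰ (only one arrangement possible), giving 1 unpaired electron.

1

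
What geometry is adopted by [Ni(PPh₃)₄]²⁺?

square planar

Ligand charges: triphenylphosphine is neutral. With an overall charge of +2 the nickel centre must be in the +2 oxidation state.
Ni sits in group 10, so the d-electron count is 10 − 2 = 8.
With 4 monodentate ligands the coordination number is 4.
Triphenylphosphine is a strong-field ligand (high in the spectrochemical series).
A 3d d⁸ ion with strong-field ligands gains enough CFSE to favour square planar over tetrahedral.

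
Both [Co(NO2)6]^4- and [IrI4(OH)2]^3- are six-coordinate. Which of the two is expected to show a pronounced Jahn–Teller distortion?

[Co(NO2)6]^4-

[Co(NO2)6]^4-: Summing ligand charges against the −4 overall charge gives an oxidation state of +2 for cobalt. Co sits in group 9, so the d-electron count is 9 − 2 = 7. Nitro (N-bound nitrite) is a strong-field ligand (high in the spectrochemical series) for a first-row metal, so the complex is low-spin. The t₂g⁶e_g¹ (low-spin) configuration has an unevenly filled e_g set; the Jahn–Teller theorem predicts a tetragonal distortion (typically axial elongation) to lift the degeneracy.
[IrI4(OH)2]^3-: Summing ligand charges against the −3 overall charge gives an oxidation state of +3 for iridium. Ir sits in group 9, so the d-electron count is 9 − 3 = 6. A 5d ion has a large Δₒ and is invariably low-spin. The d⁶ configuration leaves the e_g set evenly filled (or empty) — no strong Jahn–Teller driving force.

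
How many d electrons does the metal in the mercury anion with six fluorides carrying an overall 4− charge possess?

Ligand charges: each fluoride is −1. With an overall charge of −4 the mercury centre must be in the +2 oxidation state.
Group 12 minus oxidation state 2 gives a d¹⁰ configuration.

d10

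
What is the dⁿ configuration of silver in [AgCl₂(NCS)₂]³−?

Summing ligand charges against the −3 overall charge gives an oxidation state of +1 for silver.
Group 11 minus oxidation state 1 gives a d¹⁰ configuration.

d¹⁰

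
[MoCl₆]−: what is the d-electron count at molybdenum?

d1

Each chloride is −1; balancing the −1 overall charge requires Mo(V).
Group 6 minus oxidation state 5 gives a d¹ configuration.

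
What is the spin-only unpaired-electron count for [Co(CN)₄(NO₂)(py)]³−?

1

Summing ligand charges against the −3 overall charge gives an oxidation state of +2 for cobalt.
Cobalt is a group-9 element; Co(II) is therefore d⁷.
The spin state decides the count: Cyanide and nitro (N-bound nitrite) are strong-field ligands (high in the spectrochemical series) for a first-row metal, so the complex is low-spin.
An octahedral low-spin d⁷ ion is t₂g⁶e_g¹, giving 1 unpaired electron.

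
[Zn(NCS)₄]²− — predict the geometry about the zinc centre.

tetrahedral

Ligand charges: each isothiocyanate is −1. With an overall charge of −2 the zinc centre must be in the +2 oxidation state.
Group 12 minus oxidation state 2 gives a d¹⁰ configuration.
With 4 monodentate ligands the coordination number is 4.
A d¹⁰ ion has no crystal-field stabilisation preference between square planar and tetrahedral, so four ligands adopt the sterically favoured tetrahedral geometry.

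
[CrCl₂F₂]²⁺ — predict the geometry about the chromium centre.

tetrahedral

Ligand charges: each chloride is −1; each fluoride is −1. With an overall charge of +2 the chromium centre must be in the +6 oxidation state.
Cr sits in group 6, so the d-electron count is 6 − 6 = 0.
With 4 monodentate ligands the coordination number is 4.
A d⁰ ion has no crystal-field stabilisation preference between square planar and tetrahedral, so four ligands adopt the sterically favoured tetrahedral geometry.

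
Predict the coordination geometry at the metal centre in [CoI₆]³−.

octahedral

Each iodide is −1; balancing the −3 overall charge requires Co(III).
Cobalt is a group-9 element; Co(III) is therefore d⁶.
With 6 monodentate ligands the coordination number is 6.
Six donors around a single metal centre give an octahedral coordination sphere.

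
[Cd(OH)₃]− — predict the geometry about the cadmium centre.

Ligand charges: each hydroxide is −1. With an overall charge of −1 the cadmium centre must be in the +2 oxidation state.
Cd sits in group 12, so the d-electron count is 12 − 2 = 10.
With 3 monodentate ligands the coordination number is 3.
Three ligands around a d¹⁰ centre minimise repulsion in a trigonal-planar arrangement.

trigonal planar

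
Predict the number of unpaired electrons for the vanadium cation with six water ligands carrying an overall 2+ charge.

3

Summing ligand charges against the +2 overall charge gives an oxidation state of +2 for vanadium.
Group 5 minus oxidation state 2 gives a d³ configuration.
In an octahedral field the d³ configuration is t₂g³e_g⁰ (only one arrangement possible), giving 3 unpaired electrons.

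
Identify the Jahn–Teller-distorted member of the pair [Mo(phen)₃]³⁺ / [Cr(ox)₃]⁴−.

[Mo(phen)₃]³⁺: 1,10-phenanthroline is neutral; balancing the +3 overall charge requires Mo(III). Group 6 minus oxidation state 3 gives a d³ configuration. The d³ configuration leaves the e_g set evenly filled (or empty) — no strong Jahn–Teller driving force.
[Cr(ox)₃]⁴−: Each oxalate is −2; balancing the −4 overall charge requires Cr(II). Cr sits in group 6, so the d-electron count is 6 − 2 = 4. Oxalate is a weak-field ligand for a first-row metal, so the complex is high-spin. The t₂g³e_g¹ (high-spin) configuration has an unevenly filled e_g set; the Jahn–Teller theorem predicts a tetragonal distortion (typically axial elongation) to lift the degeneracy.

[Cr(ox)₃]⁴−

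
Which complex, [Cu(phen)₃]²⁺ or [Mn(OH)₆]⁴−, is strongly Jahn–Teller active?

[Cu(phen)₃]²⁺

[Cu(phen)₃]²⁺: Ligand charges: 1,10-phenanthroline is neutral. With an overall charge of +2 the copper centre must be in the +2 oxidation state. Copper is a group-11 element; Cu(II) is therefore d⁹. The t₂g⁶e_g³ configuration has an unevenly filled e_g set; the Jahn–Teller theorem predicts a tetragonal distortion (typically axial elongation) to lift the degeneracy.
[Mn(OH)₆]⁴−: Summing ligand charges against the −4 overall charge gives an oxidation state of +2 for manganese. Group 7 minus oxidation state 2 gives a d⁵ configuration. Hydroxide is a weak-field ligand for a first-row metal, so the complex is high-spin. The d⁵ configuration leaves the e_g set evenly filled (or empty) — no strong Jahn–Teller driving force.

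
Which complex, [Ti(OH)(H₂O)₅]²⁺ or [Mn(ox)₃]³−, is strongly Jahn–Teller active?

[Mn(ox)₃]³−

[Ti(OH)(H₂O)₅]²⁺: Summing ligand charges against the +2 overall charge gives an oxidation state of +3 for titanium. Ti sits in group 4, so the d-electron count is 4 − 3 = 1. The d¹ configuration leaves the e_g set evenly filled (or empty) — no strong Jahn–Teller driving force.
[Mn(ox)₃]³−: Ligand charges: each oxalate is −2. With an overall charge of −3 the manganese centre must be in the +3 oxidation state. Mn sits in group 7, so the d-electron count is 7 − 3 = 4. Oxalate is a weak-field ligand for a first-row metal, so the complex is high-spin. The t₂g³e_g¹ (high-spin) configuration has an unevenly filled e_g set; the Jahn–Teller theorem predicts a tetragonal distortion (typically axial elongation) to lift the degeneracy.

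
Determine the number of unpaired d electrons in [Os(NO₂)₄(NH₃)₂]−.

Each nitro (N-bound nitrite) is −1; ammonia is neutral; balancing the −1 overall charge requires Os(III).
Group 8 minus oxidation state 3 gives a d⁵ configuration.
The spin state decides the count: a 5d ion has a large Δₒ and is invariably low-spin.
An octahedral low-spin d⁵ ion is t₂g⁵e_g⁰, giving 1 unpaired electron.

1 unpaired electron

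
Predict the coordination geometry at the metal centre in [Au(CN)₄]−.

square planar

Ligand charges: each cyanide is −1. With an overall charge of −1 the gold centre must be in the +3 oxidation state.
Group 11 minus oxidation state 3 gives a d⁸ configuration.
With 4 monodentate ligands the coordination number is 4.
A 5d d⁸ ion has a large crystal-field splitting; square planar leaves the high-energy d_{x²−y²} orbital empty and maximises CFSE.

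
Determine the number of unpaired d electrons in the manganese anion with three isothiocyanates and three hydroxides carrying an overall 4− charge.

5

Ligand charges: each isothiocyanate is −1; each hydroxide is −1. With an overall charge of −4 the manganese centre must be in the +2 oxidation state.
Manganese is a group-7 element; Mn(II) is therefore d⁵.
The spin state decides the count: Hydroxide and isothiocyanate are weak-field ligands for a first-row metal, so the complex is high-spin.
An octahedral high-spin d⁵ ion is t₂g³e_g², giving 5 unpaired electrons.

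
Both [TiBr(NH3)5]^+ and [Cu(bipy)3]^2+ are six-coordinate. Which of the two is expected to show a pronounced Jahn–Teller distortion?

[Cu(bipy)3]^2+

[TiBr(NH3)5]^+: Summing ligand charges against the +1 overall charge gives an oxidation state of +2 for titanium. Titanium is a group-4 element; Ti(II) is therefore d². The d² configuration leaves the e_g set evenly filled (or empty) — no strong Jahn–Teller driving force.
[Cu(bipy)3]^2+: 2,2′-bipyridine is neutral; balancing the +2 overall charge requires Cu(II). Group 11 minus oxidation state 2 gives a d⁹ configuration. The t₂g⁶e_g³ configuration has an unevenly filled e_g set; the Jahn–Teller theorem predicts a tetragonal distortion (typically axial elongation) to lift the degeneracy.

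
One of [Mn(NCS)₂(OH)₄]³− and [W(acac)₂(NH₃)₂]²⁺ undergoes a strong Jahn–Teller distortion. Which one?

[Mn(NCS)₂(OH)₄]³−: Summing ligand charges against the −3 overall charge gives an oxidation state of +3 for manganese. Group 7 minus oxidation state 3 gives a d⁴ configuration. Hydroxide and isothiocyanate are weak-field ligands for a first-row metal, so the complex is high-spin. The t₂g³e_g¹ (high-spin) configuration has an unevenly filled e_g set; the Jahn–Teller theorem predicts a tetragonal distortion (typically axial elongation) to lift the degeneracy.
[W(acac)₂(NH₃)₂]²⁺: Summing ligand charges against the +2 overall charge gives an oxidation state of +4 for tungsten. Group 6 minus oxidation state 4 gives a d² configuration. The d² configuration leaves the e_g set evenly filled (or empty) — no strong Jahn–Teller driving force.

[Mn(NCS)₂(OH)₄]³−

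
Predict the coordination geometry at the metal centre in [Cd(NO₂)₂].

linear

Each nitro (N-bound nitrite) is −1; balancing the 0 overall charge requires Cd(II).
Cadmium is a group-12 element; Cd(II) is therefore d¹⁰.
With 2 monodentate ligands the coordination number is 2.
A d¹⁰ ion with only two ligands adopts a linear arrangement (sp hybridisation; no CFSE preference).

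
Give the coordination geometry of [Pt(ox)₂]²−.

square planar

Ligand charges: each oxalate is −2. With an overall charge of −2 the platinum centre must be in the +2 oxidation state.
Pt sits in group 10, so the d-electron count is 10 − 2 = 8.
Counting donor atoms: 2×oxalate (bidentate) → 4 donors. Coordination number = 4.
A 5d d⁸ ion has a large crystal-field splitting; square planar leaves the high-energy d_{x²−y²} orbital empty and maximises CFSE.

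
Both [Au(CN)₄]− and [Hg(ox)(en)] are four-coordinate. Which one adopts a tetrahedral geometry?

[Hg(ox)(en)]

For [Au(CN)₄]−: Each cyanide is −1; balancing the −1 overall charge requires Au(III). Group 11 minus oxidation state 3 gives a d⁸ configuration. A 5d d⁸ ion has a large crystal-field splitting; square planar leaves the high-energy d_{x²−y²} orbital empty and maximises CFSE. → square planar.
For [Hg(ox)(en)]: Ligand charges: each oxalate is −2; ethylenediamine is neutral. With an overall charge of 0 the mercury centre must be in the +2 oxidation state. Group 12 minus oxidation state 2 gives a d¹⁰ configuration. A d¹⁰ ion has no crystal-field stabilisation preference between square planar and tetrahedral, so four ligands adopt the sterically favoured tetrahedral geometry. → tetrahedral.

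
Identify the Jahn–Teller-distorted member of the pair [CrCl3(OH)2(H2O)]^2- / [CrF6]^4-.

[CrCl3(OH)2(H2O)]^2-: Ligand charges: each chloride is −1; each hydroxide is −1; water is neutral. With an overall charge of −2 the chromium centre must be in the +3 oxidation state. Cr sits in group 6, so the d-electron count is 6 − 3 = 3. The d³ configuration leaves the e_g set evenly filled (or empty) — no strong Jahn–Teller driving force.
[CrF6]^4-: Summing ligand charges against the −4 overall charge gives an oxidation state of +2 for chromium. Chromium is a group-6 element; Cr(II) is therefore d⁴. Fluoride is a weak-field ligand for a first-row metal, so the complex is high-spin. The t₂g³e_g¹ (high-spin) configuration has an unevenly filled e_g set; the Jahn–Teller theorem predicts a tetragonal distortion (typically axial elongation) to lift the degeneracy.

[CrF6]^4-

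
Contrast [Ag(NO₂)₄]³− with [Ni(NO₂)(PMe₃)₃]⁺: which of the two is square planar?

[Ni(NO₂)(PMe₃)₃]⁺

For [Ag(NO₂)₄]³−: Each nitro (N-bound nitrite) is −1; balancing the −3 overall charge requires Ag(I). Silver is a group-11 element; Ag(I) is therefore d¹⁰. A d¹⁰ ion has no crystal-field stabilisation preference between square planar and tetrahedral, so four ligands adopt the sterically favoured tetrahedral geometry. → tetrahedral.
For [Ni(NO₂)(PMe₃)₃]⁺: Each nitro (N-bound nitrite) is −1; trimethylphosphine is neutral; balancing the +1 overall charge requires Ni(II). Group 10 minus oxidation state 2 gives a d⁸ configuration. Nitro (N-bound nitrite) and trimethylphosphine are strong-field ligands (high in the spectrochemical series). A 3d d⁸ ion with strong-field ligands gains enough CFSE to favour square planar over tetrahedral. → square planar.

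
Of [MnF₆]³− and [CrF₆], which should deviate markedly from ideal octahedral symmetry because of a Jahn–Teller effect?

[MnF₆]³−: Summing ligand charges against the −3 overall charge gives an oxidation state of +3 for manganese. Group 7 minus oxidation state 3 gives a d⁴ configuration. Fluoride is a weak-field ligand for a first-row metal, so the complex is high-spin. The t₂g³e_g¹ (high-spin) configuration has an unevenly filled e_g set; the Jahn–Teller theorem predicts a tetragonal distortion (typically axial elongation) to lift the degeneracy.
[CrF₆]: Summing ligand charges against the 0 overall charge gives an oxidation state of +6 for chromium. Cr sits in group 6, so the d-electron count is 6 − 6 = 0. The d⁰ configuration leaves the e_g set evenly filled (or empty) — no strong Jahn–Teller driving force.

[MnF₆]³−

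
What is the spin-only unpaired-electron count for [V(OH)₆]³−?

Summing ligand charges against the −3 overall charge gives an oxidation state of +3 for vanadium.
Vanadium is a group-5 element; V(III) is therefore d².
In an octahedral field the d² configuration is t₂g²e_g⁰ (only one arrangement possible), giving 2 unpaired electrons.

2 unpaired electrons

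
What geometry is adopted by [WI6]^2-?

octahedral

Ligand charges: each iodide is −1. With an overall charge of −2 the tungsten centre must be in the +4 oxidation state.
W sits in group 6, so the d-electron count is 6 − 4 = 2.
With 6 monodentate ligands the coordination number is 6.
Six donors around a single metal centre give an octahedral coordination sphere.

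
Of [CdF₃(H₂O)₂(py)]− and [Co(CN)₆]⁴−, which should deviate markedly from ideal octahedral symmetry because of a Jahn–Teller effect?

[CdF₃(H₂O)₂(py)]−: Each fluoride is −1; water is neutral; pyridine is neutral; balancing the −1 overall charge requires Cd(II). Group 12 minus oxidation state 2 gives a d¹⁰ configuration. The d¹⁰ configuration leaves the e_g set evenly filled (or empty) — no strong Jahn–Teller driving force.
[Co(CN)₆]⁴−: Summing ligand charges against the −4 overall charge gives an oxidation state of +2 for cobalt. Group 9 minus oxidation state 2 gives a d⁷ configuration. Cyanide is a strong-field ligand (high in the spectrochemical series) for a first-row metal, so the complex is low-spin. The t₂g⁶e_g¹ (low-spin) configuration has an unevenly filled e_g set; the Jahn–Teller theorem predicts a tetragonal distortion (typically axial elongation) to lift the degeneracy.

[Co(CN)₆]⁴−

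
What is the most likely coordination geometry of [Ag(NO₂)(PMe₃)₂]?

trigonal planar

Summing ligand charges against the 0 overall charge gives an oxidation state of +1 for silver.
Silver is a group-11 element; Ag(I) is therefore d¹⁰.
Coordination number: 3.
Three ligands around a d¹⁰ centre minimise repulsion in a trigonal-planar arrangement.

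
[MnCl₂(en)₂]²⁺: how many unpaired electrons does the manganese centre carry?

3

Summing ligand charges against the +2 overall charge gives an oxidation state of +4 for manganese.
Manganese is a group-7 element; Mn(IV) is therefore d³.
Counting donor atoms: 2×chloride (monodentate) → 2 donors; 2×ethylenediamine (bidentate) → 4 donors. Coordination number = 6.
In an octahedral field the d³ configuration is t₂g³e_g⁰ (only one arrangement possible), giving 3 unpaired electrons.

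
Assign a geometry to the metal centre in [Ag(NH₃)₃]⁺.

Ammonia is neutral; balancing the +1 overall charge requires Ag(I).
Group 11 minus oxidation state 1 gives a d¹⁰ configuration.
Coordination number: 3.
Three ligands around a d¹⁰ centre minimise repulsion in a trigonal-planar arrangement.

trigonal planar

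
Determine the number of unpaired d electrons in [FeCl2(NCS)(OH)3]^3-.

5

Summing ligand charges against the −3 overall charge gives an oxidation state of +3 for iron.
Fe sits in group 8, so the d-electron count is 8 − 3 = 5.
The spin state decides the count: Chloride, hydroxide, and isothiocyanate are weak-field ligands for a first-row metal, so the complex is high-spin.
An octahedral high-spin d⁵ ion is t₂g³e_g², giving 5 unpaired electrons.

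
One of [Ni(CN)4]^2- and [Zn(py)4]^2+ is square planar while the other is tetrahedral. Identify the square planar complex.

For [Ni(CN)4]^2-: Ligand charges: each cyanide is −1. With an overall charge of −2 the nickel centre must be in the +2 oxidation state. Nickel is a group-10 element; Ni(II) is therefore d⁸. Cyanide is a strong-field ligand (high in the spectrochemical series). A 3d d⁸ ion with strong-field ligands gains enough CFSE to favour square planar over tetrahedral. → square planar.
For [Zn(py)4]^2+: Pyridine is neutral; balancing the +2 overall charge requires Zn(II). Zinc is a group-12 element; Zn(II) is therefore d¹⁰. A d¹⁰ ion has no crystal-field stabilisation preference between square planar and tetrahedral, so four ligands adopt the sterically favoured tetrahedral geometry. → tetrahedral.

[Ni(CN)4]^2-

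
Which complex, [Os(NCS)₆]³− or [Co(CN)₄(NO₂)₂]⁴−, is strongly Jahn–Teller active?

[Os(NCS)₆]³−: Summing ligand charges against the −3 overall charge gives an oxidation state of +3 for osmium. Group 8 minus oxidation state 3 gives a d⁵ configuration. A 5d ion has a large Δₒ and is invariably low-spin. The d⁵ configuration leaves the e_g set evenly filled (or empty) — no strong Jahn–Teller driving force.
[Co(CN)₄(NO₂)₂]⁴−: Each cyanide is −1; each nitro (N-bound nitrite) is −1; balancing the −4 overall charge requires Co(II). Co sits in group 9, so the d-electron count is 9 − 2 = 7. Cyanide and nitro (N-bound nitrite) are strong-field ligands (high in the spectrochemical series) for a first-row metal, so the complex is low-spin. The t₂g⁶e_g¹ (low-spin) configuration has an unevenly filled e_g set; the Jahn–Teller theorem predicts a tetragonal distortion (typically axial elongation) to lift the degeneracy.

[Co(CN)₄(NO₂)₂]⁴−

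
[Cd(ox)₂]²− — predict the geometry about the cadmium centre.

tetrahedral

Summing ligand charges against the −2 overall charge gives an oxidation state of +2 for cadmium.
Group 12 minus oxidation state 2 gives a d¹⁰ configuration.
Counting donor atoms: 2×oxalate (bidentate) → 4 donors. Coordination number = 4.
A d¹⁰ ion has no crystal-field stabilisation preference between square planar and tetrahedral, so four ligands adopt the sterically favoured tetrahedral geometry.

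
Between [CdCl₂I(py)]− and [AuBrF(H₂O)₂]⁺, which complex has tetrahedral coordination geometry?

For [CdCl₂I(py)]−: Each chloride is −1; each iodide is −1; pyridine is neutral; balancing the −1 overall charge requires Cd(II). Cd sits in group 12, so the d-electron count is 12 − 2 = 10. A d¹⁰ ion has no crystal-field stabilisation preference between square planar and tetrahedral, so four ligands adopt the sterically favoured tetrahedral geometry. → tetrahedral.
For [AuBrF(H₂O)₂]⁺: Each bromide is −1; each fluoride is −1; water is neutral; balancing the +1 overall charge requires Au(III). Group 11 minus oxidation state 3 gives a d⁸ configuration. A 5d d⁸ ion has a large crystal-field splitting; square planar leaves the high-energy d_{x²−y²} orbital empty and maximises CFSE. → square planar.

[CdCl₂I(py)]−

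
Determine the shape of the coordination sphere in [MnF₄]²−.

tetrahedral

Each fluoride is −1; balancing the −2 overall charge requires Mn(II).
Mn sits in group 7, so the d-electron count is 7 − 2 = 5.
Coordination number: 4.
Fluoride is a weak-field ligand.
A high-spin d⁵ ion has zero CFSE in either geometry, so four ligands adopt the sterically favoured tetrahedral geometry.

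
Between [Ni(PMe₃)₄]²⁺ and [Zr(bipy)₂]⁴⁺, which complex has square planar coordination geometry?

[Ni(PMe₃)₄]²⁺

For [Ni(PMe₃)₄]²⁺: Ligand charges: trimethylphosphine is neutral. With an overall charge of +2 the nickel centre must be in the +2 oxidation state. Ni sits in group 10, so the d-electron count is 10 − 2 = 8. Trimethylphosphine is a strong-field ligand (high in the spectrochemical series). A 3d d⁸ ion with strong-field ligands gains enough CFSE to favour square planar over tetrahedral. → square planar.
For [Zr(bipy)₂]⁴⁺: 2,2′-bipyridine is neutral; balancing the +4 overall charge requires Zr(IV). Zirconium is a group-4 element; Zr(IV) is therefore d⁰. A d⁰ ion has no crystal-field stabilisation preference between square planar and tetrahedral, so four ligands adopt the sterically favoured tetrahedral geometry. → tetrahedral.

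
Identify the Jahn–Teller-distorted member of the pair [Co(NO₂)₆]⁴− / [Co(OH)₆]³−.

[Co(NO₂)₆]⁴−: Ligand charges: each nitro (N-bound nitrite) is −1. With an overall charge of −4 the cobalt centre must be in the +2 oxidation state. Cobalt is a group-9 element; Co(II) is therefore d⁷. Nitro (N-bound nitrite) is a strong-field ligand (high in the spectrochemical series) for a first-row metal, so the complex is low-spin. The t₂g⁶e_g¹ (low-spin) configuration has an unevenly filled e_g set; the Jahn–Teller theorem predicts a tetragonal distortion (typically axial elongation) to lift the degeneracy.
[Co(OH)₆]³−: Summing ligand charges against the −3 overall charge gives an oxidation state of +3 for cobalt. Co sits in group 9, so the d-electron count is 9 − 3 = 6. Co(III) has an exceptionally large octahedral splitting and is low-spin with essentially every ligand except fluoride. The d⁶ configuration leaves the e_g set evenly filled (or empty) — no strong Jahn–Teller driving force.

[Co(NO₂)₆]⁴−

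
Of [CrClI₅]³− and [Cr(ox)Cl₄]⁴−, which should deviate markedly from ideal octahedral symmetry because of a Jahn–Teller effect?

[CrClI₅]³−: Summing ligand charges against the −3 overall charge gives an oxidation state of +3 for chromium. Chromium is a group-6 element; Cr(III) is therefore d³. The d³ configuration leaves the e_g set evenly filled (or empty) — no strong Jahn–Teller driving force.
[Cr(ox)Cl₄]⁴−: Each oxalate is −2; each chloride is −1; balancing the −4 overall charge requires Cr(II). Group 6 minus oxidation state 2 gives a d⁴ configuration. Chloride and oxalate are weak-field ligands for a first-row metal, so the complex is high-spin. The t₂g³e_g¹ (high-spin) configuration has an unevenly filled e_g set; the Jahn–Teller theorem predicts a tetragonal distortion (typically axial elongation) to lift the degeneracy.

[Cr(ox)Cl₄]⁴−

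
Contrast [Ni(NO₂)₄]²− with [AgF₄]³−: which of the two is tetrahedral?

[AgF₄]³−

For [Ni(NO₂)₄]²−: Each nitro (N-bound nitrite) is −1; balancing the −2 overall charge requires Ni(II). Group 10 minus oxidation state 2 gives a d⁸ configuration. Nitro (N-bound nitrite) is a strong-field ligand (high in the spectrochemical series). A 3d d⁸ ion with strong-field ligands gains enough CFSE to favour square planar over tetrahedral. → square planar.
For [AgF₄]³−: Each fluoride is −1; balancing the −3 overall charge requires Ag(I). Group 11 minus oxidation state 1 gives a d¹⁰ configuration. A d¹⁰ ion has no crystal-field stabilisation preference between square planar and tetrahedral, so four ligands adopt the sterically favoured tetrahedral geometry. → tetrahedral.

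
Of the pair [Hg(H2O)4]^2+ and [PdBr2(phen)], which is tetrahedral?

[Hg(H2O)4]^2+

For [Hg(H2O)4]^2+: Summing ligand charges against the +2 overall charge gives an oxidation state of +2 for mercury. Hg sits in group 12, so the d-electron count is 12 − 2 = 10. A d¹⁰ ion has no crystal-field stabilisation preference between square planar and tetrahedral, so four ligands adopt the sterically favoured tetrahedral geometry. → tetrahedral.
For [PdBr2(phen)]: Summing ligand charges against the 0 overall charge gives an oxidation state of +2 for palladium. Group 10 minus oxidation state 2 gives a d⁸ configuration. A 4d d⁸ ion has a large crystal-field splitting; square planar leaves the high-energy d_{x²−y²} orbital empty and maximises CFSE. → square planar.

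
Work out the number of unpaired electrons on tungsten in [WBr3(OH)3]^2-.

Summing ligand charges against the −2 overall charge gives an oxidation state of +4 for tungsten.
Group 6 minus oxidation state 4 gives a d² configuration.
In an octahedral field the d² configuration is t₂g²e_g⁰ (only one arrangement possible), giving 2 unpaired electrons.

2 unpaired electrons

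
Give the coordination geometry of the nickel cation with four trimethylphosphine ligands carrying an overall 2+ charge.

Ligand charges: trimethylphosphine is neutral. With an overall charge of +2 the nickel centre must be in the +2 oxidation state.
Nickel is a group-10 element; Ni(II) is therefore d⁸.
Coordination number: 4.
Trimethylphosphine is a strong-field ligand (high in the spectrochemical series).
A 3d d⁸ ion with strong-field ligands gains enough CFSE to favour square planar over tetrahedral.

square planar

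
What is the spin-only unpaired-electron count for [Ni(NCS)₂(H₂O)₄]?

Summing ligand charges against the 0 overall charge gives an oxidation state of +2 for nickel.
Ni sits in group 10, so the d-electron count is 10 − 2 = 8.
In an octahedral field the d⁸ configuration is t₂g⁶e_g² (only one arrangement possible), giving 2 unpaired electrons.

2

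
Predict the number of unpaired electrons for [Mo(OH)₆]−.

Summing ligand charges against the −1 overall charge gives an oxidation state of +5 for molybdenum.
Group 6 minus oxidation state 5 gives a d¹ configuration.
In an octahedral field the d¹ configuration is t₂g¹e_g⁰ (only one arrangement possible), giving 1 unpaired electron.

1 unpaired electron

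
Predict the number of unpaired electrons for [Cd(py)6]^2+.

Pyridine is neutral; balancing the +2 overall charge requires Cd(II).
Cadmium is a group-12 element; Cd(II) is therefore d¹⁰.
In an octahedral field the d¹⁰ configuration is t₂g⁶e_g⁴, giving 0 unpaired electrons.

0 unpaired electrons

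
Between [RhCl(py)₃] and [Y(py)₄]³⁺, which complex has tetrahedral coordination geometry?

For [RhCl(py)₃]: Each chloride is −1; pyridine is neutral; balancing the 0 overall charge requires Rh(I). Group 9 minus oxidation state 1 gives a d⁸ configuration. A 4d d⁸ ion has a large crystal-field splitting; square planar leaves the high-energy d_{x²−y²} orbital empty and maximises CFSE. → square planar.
For [Y(py)₄]³⁺: Pyridine is neutral; balancing the +3 overall charge requires Y(III). Yttrium is a group-3 element; Y(III) is therefore d⁰. A d⁰ ion has no crystal-field stabilisation preference between square planar and tetrahedral, so four ligands adopt the sterically favoured tetrahedral geometry. → tetrahedral.

[Y(py)₄]³⁺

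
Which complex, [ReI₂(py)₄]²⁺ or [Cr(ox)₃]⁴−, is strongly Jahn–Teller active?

[ReI₂(py)₄]²⁺: Each iodide is −1; pyridine is neutral; balancing the +2 overall charge requires Re(IV). Group 7 minus oxidation state 4 gives a d³ configuration. The d³ configuration leaves the e_g set evenly filled (or empty) — no strong Jahn–Teller driving force.
[Cr(ox)₃]⁴−: Each oxalate is −2; balancing the −4 overall charge requires Cr(II). Chromium is a group-6 element; Cr(II) is therefore d⁴. Oxalate is a weak-field ligand for a first-row metal, so the complex is high-spin. The t₂g³e_g¹ (high-spin) configuration has an unevenly filled e_g set; the Jahn–Teller theorem predicts a tetragonal distortion (typically axial elongation) to lift the degeneracy.

[Cr(ox)₃]⁴−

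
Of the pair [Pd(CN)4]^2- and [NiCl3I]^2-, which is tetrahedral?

[NiCl3I]^2-

For [Pd(CN)4]^2-: Ligand charges: each cyanide is −1. With an overall charge of −2 the palladium centre must be in the +2 oxidation state. Pd sits in group 10, so the d-electron count is 10 − 2 = 8. A 4d d⁸ ion has a large crystal-field splitting; square planar leaves the high-energy d_{x²−y²} orbital empty and maximises CFSE. → square planar.
For [NiCl3I]^2-: Summing ligand charges against the −2 overall charge gives an oxidation state of +2 for nickel. Ni sits in group 10, so the d-electron count is 10 − 2 = 8. Chloride and iodide are weak-field ligands. With weak-field ligands the CFSE gain from square planar is small, so a 3d d⁸ ion takes the sterically preferred tetrahedral geometry. → tetrahedral.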